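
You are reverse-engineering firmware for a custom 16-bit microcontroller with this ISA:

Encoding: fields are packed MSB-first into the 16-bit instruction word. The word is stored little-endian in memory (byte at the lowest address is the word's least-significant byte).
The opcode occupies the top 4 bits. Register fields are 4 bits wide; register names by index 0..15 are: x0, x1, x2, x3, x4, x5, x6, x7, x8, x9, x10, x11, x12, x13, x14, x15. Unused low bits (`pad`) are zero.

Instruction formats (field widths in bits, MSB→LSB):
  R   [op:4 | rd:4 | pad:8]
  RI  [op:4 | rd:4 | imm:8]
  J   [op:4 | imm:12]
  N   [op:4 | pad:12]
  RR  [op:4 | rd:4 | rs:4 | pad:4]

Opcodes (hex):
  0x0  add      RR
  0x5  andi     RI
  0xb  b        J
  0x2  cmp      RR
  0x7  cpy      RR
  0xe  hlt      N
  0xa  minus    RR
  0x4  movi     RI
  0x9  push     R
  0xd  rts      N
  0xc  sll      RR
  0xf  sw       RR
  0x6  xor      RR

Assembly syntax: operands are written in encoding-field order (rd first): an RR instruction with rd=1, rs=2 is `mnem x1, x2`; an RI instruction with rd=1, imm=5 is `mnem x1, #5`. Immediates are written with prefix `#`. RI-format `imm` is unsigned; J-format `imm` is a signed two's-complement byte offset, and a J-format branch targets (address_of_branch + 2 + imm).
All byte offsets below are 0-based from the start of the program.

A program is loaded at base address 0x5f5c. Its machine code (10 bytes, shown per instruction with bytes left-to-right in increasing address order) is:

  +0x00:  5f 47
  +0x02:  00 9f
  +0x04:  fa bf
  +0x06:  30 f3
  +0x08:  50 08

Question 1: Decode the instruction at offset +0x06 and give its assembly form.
sw x3, x3

@+06  little-endian(30 f3) = 0xf330
  op=0xf330>>12=0xf ⇒ sw (RR)
  rd: (w>>8)&0xf=0x3 → x3
  rs: (w>>4)&0xf=0x3 → x3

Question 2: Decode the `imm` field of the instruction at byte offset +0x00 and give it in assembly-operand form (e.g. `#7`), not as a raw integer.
[00] 5f 47 → 0x475f
  op=0x475f>>12=0x4 ⇒ movi (RI)
  rd: (w>>8)&0xf=0x7 → x7
  imm: (w>>0)&0xff=0x5f → #95

#95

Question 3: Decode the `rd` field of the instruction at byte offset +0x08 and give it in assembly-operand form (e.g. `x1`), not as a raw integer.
[08] 50 08 → 0x0850
  opcode bits[15:12]=0x0: add/RR
  rd@[11:8]=0x8 ⇒ x8
  rs@[7:4]=0x5 ⇒ x5

x8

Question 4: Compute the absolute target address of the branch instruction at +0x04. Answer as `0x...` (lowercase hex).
0x5f5c

off 0x04: read fa bf as little → 0xbffa
  top 4b → 0xb → b [J]
  imm: (w>>0)&0xfff=0xffa (s12→-6) → #-6
  target = base 0x5f5c + off 0x04 + 2 + imm -6 = 0x5f5c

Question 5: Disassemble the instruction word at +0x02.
+0x02: 00 9f ⇒ word 0x9f00 (little)
  opcode bits[15:12]=0x9: push/R
  [11:8] rd=15 = x15

push x15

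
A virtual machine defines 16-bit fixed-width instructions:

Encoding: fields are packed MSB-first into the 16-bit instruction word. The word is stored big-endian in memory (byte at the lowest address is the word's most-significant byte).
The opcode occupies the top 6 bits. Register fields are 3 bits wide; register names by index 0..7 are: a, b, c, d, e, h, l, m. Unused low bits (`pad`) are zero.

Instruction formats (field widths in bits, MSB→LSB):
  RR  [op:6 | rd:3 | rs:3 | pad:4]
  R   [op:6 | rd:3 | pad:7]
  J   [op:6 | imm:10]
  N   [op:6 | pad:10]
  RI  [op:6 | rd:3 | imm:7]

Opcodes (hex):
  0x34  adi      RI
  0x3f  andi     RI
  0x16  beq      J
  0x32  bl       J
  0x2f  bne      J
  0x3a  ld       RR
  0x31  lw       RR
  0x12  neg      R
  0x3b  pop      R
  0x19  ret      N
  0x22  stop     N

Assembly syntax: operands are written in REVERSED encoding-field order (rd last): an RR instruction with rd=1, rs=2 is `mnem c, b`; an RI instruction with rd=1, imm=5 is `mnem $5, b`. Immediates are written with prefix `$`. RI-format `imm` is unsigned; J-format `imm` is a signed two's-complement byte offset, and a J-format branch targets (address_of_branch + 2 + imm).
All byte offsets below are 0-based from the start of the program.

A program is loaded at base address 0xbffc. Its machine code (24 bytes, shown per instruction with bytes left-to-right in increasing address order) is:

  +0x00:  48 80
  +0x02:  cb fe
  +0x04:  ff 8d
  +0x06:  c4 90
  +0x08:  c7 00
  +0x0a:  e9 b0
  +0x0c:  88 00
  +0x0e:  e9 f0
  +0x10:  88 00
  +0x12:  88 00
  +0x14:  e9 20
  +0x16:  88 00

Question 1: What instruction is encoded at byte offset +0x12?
off 0x12: read 88 00 as big → 0x8800
  top 6b → 0x22 → stop [N]

stop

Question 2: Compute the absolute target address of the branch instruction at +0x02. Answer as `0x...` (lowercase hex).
+0x02: cb fe ⇒ word 0xcbfe (big)
  op=0xcbfe>>10=0x32 ⇒ bl (J)
  imm: (w>>0)&0x3ff=0x3fe (s10→-2) → $-2
  target = base 0xbffc + off 0x02 + 2 + imm -2 = 0xbffe

0xbffe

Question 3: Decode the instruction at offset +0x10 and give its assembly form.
stop

[10] 88 00 → 0x8800
  op=0x8800>>10=0x22 ⇒ stop (N)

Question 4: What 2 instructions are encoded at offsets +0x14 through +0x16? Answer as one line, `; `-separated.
@+14  big-endian(e9 20) = 0xe920
  opcode bits[15:10]=0x3a: ld/RR
  [9:7] rd=2 = c
  [6:4] rs=2 = c
@+16  big-endian(88 00) = 0x8800
  opcode bits[15:10]=0x22: stop/N

ld c, c; stop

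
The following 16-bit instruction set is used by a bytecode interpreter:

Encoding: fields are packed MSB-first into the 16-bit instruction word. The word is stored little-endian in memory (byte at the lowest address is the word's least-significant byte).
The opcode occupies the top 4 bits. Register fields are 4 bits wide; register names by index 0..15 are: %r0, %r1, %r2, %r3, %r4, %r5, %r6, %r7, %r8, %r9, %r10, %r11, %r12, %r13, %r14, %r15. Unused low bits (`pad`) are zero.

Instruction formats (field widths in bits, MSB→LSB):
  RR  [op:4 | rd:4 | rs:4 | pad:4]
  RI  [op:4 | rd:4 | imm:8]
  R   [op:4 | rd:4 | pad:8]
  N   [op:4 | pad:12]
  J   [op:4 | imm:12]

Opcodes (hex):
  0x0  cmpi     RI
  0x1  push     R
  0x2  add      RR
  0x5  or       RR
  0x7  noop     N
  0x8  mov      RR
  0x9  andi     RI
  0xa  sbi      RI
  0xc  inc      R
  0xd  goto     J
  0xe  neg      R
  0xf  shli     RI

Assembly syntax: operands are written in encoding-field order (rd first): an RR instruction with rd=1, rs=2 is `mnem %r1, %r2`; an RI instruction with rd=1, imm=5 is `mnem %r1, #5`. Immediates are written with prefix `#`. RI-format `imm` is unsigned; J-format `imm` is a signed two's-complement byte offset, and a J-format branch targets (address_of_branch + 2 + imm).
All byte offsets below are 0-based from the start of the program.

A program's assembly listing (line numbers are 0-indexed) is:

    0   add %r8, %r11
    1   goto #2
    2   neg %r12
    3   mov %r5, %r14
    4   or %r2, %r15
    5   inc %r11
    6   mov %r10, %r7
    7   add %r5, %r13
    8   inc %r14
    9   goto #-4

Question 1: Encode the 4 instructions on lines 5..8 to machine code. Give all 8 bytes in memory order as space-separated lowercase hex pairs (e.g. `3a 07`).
L5: inc op=0xc:4|rd=11:4|pad=0:8 ⇒ 0xcb00 ⇒ little 00 cb
L6: mov op=0x8:4|rd=10:4|rs=7:4|pad=0:4 ⇒ 0x8a70 ⇒ little 70 8a
L7: add op=0x2:4|rd=5:4|rs=13:4|pad=0:4 ⇒ 0x25d0 ⇒ little d0 25
L8: inc op=0xc:4|rd=14:4|pad=0:8 ⇒ 0xce00 ⇒ little 00 ce

00 cb 70 8a d0 25 00 ce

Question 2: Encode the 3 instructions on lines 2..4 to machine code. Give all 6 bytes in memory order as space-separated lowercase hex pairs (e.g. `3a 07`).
2. neg fields op=0xe:4|rd=12:4|pad=0:8 → word ec00h → 00 ec
3. mov fields op=0x8:4|rd=5:4|rs=14:4|pad=0:4 → word 85e0h → e0 85
4. or fields op=0x5:4|rd=2:4|rs=15:4|pad=0:4 → word 52f0h → f0 52

00 ec e0 85 f0 52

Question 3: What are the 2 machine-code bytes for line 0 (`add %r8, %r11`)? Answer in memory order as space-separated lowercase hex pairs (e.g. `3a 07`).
0. add fields op=0x2:4|rd=8:4|rs=11:4|pad=0:4 → word 28b0h → b0 28

b0 28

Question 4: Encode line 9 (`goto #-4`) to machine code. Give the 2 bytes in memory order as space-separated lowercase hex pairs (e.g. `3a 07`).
9. goto fields op=0xd:4|imm=-4:12 → word dffch → fc df

fc df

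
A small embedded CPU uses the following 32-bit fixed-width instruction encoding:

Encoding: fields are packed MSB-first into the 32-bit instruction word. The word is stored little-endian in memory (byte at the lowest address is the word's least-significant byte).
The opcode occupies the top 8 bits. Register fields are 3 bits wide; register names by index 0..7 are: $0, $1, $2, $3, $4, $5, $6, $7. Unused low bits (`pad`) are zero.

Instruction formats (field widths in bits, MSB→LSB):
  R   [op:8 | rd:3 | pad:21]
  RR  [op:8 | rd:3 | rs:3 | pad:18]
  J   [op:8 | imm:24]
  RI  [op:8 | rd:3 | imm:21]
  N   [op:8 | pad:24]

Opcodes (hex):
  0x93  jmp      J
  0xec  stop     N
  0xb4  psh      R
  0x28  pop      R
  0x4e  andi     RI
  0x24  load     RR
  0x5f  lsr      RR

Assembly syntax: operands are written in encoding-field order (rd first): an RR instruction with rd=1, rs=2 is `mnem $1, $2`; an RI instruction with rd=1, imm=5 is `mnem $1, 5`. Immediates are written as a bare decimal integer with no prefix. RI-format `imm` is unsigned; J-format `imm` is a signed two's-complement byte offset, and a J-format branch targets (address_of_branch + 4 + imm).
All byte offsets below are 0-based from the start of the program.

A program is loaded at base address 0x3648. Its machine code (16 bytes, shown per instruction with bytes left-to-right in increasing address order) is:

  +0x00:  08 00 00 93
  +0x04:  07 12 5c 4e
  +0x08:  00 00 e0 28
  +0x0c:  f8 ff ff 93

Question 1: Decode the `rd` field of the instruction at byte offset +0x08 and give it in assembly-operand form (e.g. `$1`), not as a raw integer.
off 0x08: read 00 00 e0 28 as little → 0x28e00000
  op=0x28e00000>>24=0x28 ⇒ pop (R)
  rd@[23:21]=0x7 ⇒ $7

$7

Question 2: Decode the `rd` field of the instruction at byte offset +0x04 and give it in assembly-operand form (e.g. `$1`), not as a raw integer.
[04] 07 12 5c 4e → 0x4e5c1207
  top 8b → 0x4e → andi [RI]
  [23:21] rd=2 = $2
  [20:0] imm=1839623 = 1839623

$2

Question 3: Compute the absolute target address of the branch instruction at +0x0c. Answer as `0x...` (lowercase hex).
0x3650

off 0x0c: read f8 ff ff 93 as little → 0x93fffff8
  top 8b → 0x93 → jmp [J]
  imm@[23:0]=0xfffff8 (s24→-8) ⇒ -8
  target = base 0x3648 + off 0x0c + 4 + imm -8 = 0x3650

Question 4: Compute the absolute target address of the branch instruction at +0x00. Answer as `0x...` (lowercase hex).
0x3654

off 0x00: read 08 00 00 93 as little → 0x93000008
  op=0x93000008>>24=0x93 ⇒ jmp (J)
  imm@[23:0]=0x8 ⇒ 8
  target = base 0x3648 + off 0x00 + 4 + imm 8 = 0x3654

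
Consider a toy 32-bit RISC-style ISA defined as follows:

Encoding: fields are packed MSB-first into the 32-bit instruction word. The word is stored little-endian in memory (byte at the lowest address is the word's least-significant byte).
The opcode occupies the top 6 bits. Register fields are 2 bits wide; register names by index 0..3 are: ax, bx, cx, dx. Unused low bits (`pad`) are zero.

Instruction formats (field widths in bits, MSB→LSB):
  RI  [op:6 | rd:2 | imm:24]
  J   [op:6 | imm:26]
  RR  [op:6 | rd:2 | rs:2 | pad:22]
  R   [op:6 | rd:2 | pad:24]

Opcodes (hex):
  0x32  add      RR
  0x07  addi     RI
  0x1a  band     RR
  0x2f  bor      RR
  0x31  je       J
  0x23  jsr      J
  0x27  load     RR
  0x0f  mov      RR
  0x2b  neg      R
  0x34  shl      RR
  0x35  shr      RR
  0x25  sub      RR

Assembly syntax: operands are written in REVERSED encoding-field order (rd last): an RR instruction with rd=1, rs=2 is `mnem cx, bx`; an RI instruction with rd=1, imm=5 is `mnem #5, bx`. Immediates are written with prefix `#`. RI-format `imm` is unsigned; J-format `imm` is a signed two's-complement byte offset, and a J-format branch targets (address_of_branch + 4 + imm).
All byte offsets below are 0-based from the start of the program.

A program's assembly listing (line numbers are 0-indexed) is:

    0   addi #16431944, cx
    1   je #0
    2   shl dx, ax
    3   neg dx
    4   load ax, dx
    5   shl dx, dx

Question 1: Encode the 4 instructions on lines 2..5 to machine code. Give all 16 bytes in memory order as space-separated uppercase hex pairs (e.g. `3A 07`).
00 00 C0 D0 00 00 00 AF 00 00 00 9F 00 00 C0 D3

2. shl fields op=0x34:6|rd=0:2|rs=3:2|pad=0:22 → word d0c00000h → 00 00 c0 d0
3. neg fields op=0x2b:6|rd=3:2|pad=0:24 → word af000000h → 00 00 00 af
4. load fields op=0x27:6|rd=3:2|rs=0:2|pad=0:22 → word 9f000000h → 00 00 00 9f
5. shl fields op=0x34:6|rd=3:2|rs=3:2|pad=0:22 → word d3c00000h → 00 00 c0 d3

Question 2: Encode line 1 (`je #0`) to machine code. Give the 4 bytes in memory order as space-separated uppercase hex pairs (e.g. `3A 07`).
1. je fields op=0x31:6|imm=0:26 → word c4000000h → 00 00 00 c4

00 00 00 C4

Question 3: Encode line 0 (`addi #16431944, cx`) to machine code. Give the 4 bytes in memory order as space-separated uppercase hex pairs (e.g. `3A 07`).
48 BB FA 1E

0. addi fields op=0x7:6|rd=2:2|imm=16431944:24 → word 1efabb48h → 48 bb fa 1e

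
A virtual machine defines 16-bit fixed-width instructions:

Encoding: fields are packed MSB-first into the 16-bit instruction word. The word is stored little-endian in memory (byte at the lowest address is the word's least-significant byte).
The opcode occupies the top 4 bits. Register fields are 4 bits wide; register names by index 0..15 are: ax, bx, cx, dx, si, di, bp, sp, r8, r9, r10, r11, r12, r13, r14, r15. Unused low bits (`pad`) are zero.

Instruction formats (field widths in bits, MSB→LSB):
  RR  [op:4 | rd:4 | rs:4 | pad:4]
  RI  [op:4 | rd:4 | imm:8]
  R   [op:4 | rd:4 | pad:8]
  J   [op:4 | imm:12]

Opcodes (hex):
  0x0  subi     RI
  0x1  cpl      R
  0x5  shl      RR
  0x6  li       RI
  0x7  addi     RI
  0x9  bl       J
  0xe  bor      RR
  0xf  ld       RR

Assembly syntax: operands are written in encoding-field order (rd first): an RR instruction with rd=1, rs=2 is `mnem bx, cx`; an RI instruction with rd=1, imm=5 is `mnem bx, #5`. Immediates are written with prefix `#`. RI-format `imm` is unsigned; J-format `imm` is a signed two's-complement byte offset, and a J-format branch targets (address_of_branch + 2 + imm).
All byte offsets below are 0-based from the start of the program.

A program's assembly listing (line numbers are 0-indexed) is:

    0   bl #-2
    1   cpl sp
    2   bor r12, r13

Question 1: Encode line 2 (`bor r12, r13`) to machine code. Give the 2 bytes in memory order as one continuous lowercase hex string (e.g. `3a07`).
d0ec

line 2 (bor): pack op=0xe:4|rd=12:4|rs=13:4|pad=0:4 = 0xecd0; little→ d0 ec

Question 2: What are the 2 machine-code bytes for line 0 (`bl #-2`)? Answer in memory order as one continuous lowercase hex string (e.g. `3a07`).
L0: bl op=0x9:4|imm=-2:12 ⇒ 0x9ffe ⇒ little fe 9f

fe9f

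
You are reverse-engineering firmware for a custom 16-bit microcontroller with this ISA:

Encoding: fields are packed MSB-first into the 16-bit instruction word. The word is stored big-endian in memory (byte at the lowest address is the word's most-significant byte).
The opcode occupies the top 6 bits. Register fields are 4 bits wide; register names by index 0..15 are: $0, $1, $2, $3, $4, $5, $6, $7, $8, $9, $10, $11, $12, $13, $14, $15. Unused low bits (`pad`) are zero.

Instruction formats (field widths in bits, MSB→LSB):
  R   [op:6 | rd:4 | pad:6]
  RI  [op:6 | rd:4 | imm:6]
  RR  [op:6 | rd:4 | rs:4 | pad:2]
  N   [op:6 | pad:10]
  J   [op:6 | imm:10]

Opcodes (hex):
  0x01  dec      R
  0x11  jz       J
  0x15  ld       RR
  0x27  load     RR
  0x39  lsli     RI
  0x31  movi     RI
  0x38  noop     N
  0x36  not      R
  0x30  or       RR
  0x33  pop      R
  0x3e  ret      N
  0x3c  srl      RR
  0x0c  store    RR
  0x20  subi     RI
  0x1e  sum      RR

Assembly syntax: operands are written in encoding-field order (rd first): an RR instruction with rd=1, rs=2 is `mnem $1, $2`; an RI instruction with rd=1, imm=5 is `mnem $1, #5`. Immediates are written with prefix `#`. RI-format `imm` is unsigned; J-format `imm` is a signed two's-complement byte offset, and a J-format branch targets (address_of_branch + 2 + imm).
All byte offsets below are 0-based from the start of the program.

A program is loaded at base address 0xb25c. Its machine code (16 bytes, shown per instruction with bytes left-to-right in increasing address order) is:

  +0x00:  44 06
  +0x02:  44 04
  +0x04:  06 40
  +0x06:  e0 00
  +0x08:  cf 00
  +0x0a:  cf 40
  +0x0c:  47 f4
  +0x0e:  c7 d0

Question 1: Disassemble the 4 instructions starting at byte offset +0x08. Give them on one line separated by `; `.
+0x08: cf 00 ⇒ word 0xcf00 (big)
  op=0xcf00>>10=0x33 ⇒ pop (R)
  rd@[9:6]=0xc ⇒ $12
+0x0a: cf 40 ⇒ word 0xcf40 (big)
  op=0xcf40>>10=0x33 ⇒ pop (R)
  rd@[9:6]=0xd ⇒ $13
+0x0c: 47 f4 ⇒ word 0x47f4 (big)
  op=0x47f4>>10=0x11 ⇒ jz (J)
  imm@[9:0]=0x3f4 (s10→-12) ⇒ #-12
+0x0e: c7 d0 ⇒ word 0xc7d0 (big)
  op=0xc7d0>>10=0x31 ⇒ movi (RI)
  rd@[9:6]=0xf ⇒ $15
  imm@[5:0]=0x10 ⇒ #16

pop $12; pop $13; jz #-12; movi $15, #16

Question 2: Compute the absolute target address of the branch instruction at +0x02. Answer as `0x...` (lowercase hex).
@+02  big-endian(44 04) = 0x4404
  op=0x4404>>10=0x11 ⇒ jz (J)
  imm: (w>>0)&0x3ff=0x4 → #4
  target = base 0xb25c + off 0x02 + 2 + imm 4 = 0xb264

0xb264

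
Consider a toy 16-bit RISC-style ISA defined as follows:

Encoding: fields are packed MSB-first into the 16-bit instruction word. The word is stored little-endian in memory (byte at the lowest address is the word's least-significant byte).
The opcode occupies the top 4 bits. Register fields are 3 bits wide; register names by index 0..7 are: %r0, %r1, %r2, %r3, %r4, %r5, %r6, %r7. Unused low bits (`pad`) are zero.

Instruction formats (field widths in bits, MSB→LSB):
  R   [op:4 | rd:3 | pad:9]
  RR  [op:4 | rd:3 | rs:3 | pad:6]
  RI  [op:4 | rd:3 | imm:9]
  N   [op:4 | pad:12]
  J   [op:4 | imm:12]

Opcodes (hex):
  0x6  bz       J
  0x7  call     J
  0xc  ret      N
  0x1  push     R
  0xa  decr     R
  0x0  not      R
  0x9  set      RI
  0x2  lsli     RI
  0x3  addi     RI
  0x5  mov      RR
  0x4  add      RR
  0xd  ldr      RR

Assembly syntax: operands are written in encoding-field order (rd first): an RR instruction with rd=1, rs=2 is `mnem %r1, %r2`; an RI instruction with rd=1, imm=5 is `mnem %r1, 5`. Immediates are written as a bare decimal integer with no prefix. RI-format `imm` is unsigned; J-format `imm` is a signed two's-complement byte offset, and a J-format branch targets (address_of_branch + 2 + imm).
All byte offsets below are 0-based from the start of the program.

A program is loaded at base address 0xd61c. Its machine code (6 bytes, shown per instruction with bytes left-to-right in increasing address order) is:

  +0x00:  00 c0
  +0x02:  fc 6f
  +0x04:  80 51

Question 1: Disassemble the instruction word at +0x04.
mov %r0, %r6

[04] 80 51 → 0x5180
  op=0x5180>>12=0x5 ⇒ mov (RR)
  [11:9] rd=0 = %r0
  [8:6] rs=6 = %r6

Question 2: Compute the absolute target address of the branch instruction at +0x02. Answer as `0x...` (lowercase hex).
0xd61c

off 0x02: read fc 6f as little → 0x6ffc
  opcode bits[15:12]=0x6: bz/J
  imm@[11:0]=0xffc (s12→-4) ⇒ -4
  target = base 0xd61c + off 0x02 + 2 + imm -4 = 0xd61c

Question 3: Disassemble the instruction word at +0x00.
ret

+0x00: 00 c0 ⇒ word 0xc000 (little)
  top 4b → 0xc → ret [N]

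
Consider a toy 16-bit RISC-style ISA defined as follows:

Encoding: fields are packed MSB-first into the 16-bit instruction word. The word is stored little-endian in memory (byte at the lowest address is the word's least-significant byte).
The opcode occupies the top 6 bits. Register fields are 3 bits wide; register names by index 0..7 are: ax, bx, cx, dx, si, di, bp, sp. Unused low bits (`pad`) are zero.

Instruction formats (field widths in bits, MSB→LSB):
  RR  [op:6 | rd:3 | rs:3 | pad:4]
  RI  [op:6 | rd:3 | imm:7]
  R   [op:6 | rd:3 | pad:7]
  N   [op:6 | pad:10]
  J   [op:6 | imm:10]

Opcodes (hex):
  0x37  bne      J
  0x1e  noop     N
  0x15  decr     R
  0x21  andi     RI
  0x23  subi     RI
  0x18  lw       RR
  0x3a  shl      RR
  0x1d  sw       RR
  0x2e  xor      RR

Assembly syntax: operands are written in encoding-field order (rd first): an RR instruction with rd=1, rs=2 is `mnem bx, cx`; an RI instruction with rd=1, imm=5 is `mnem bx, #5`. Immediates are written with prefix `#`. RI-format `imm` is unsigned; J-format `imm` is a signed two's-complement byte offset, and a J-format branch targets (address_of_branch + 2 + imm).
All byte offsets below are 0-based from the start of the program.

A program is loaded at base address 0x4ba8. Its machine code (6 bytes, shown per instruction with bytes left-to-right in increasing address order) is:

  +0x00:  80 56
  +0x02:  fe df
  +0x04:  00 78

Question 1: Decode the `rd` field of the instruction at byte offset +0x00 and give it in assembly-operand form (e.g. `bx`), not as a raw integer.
di

[00] 80 56 → 0x5680
  top 6b → 0x15 → decr [R]
  rd: (w>>7)&0x7=0x5 → di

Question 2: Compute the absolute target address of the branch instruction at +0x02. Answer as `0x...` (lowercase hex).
0x4baa

off 0x02: read fe df as little → 0xdffe
  opcode bits[15:10]=0x37: bne/J
  imm@[9:0]=0x3fe (s10→-2) ⇒ #-2
  target = base 0x4ba8 + off 0x02 + 2 + imm -2 = 0x4baa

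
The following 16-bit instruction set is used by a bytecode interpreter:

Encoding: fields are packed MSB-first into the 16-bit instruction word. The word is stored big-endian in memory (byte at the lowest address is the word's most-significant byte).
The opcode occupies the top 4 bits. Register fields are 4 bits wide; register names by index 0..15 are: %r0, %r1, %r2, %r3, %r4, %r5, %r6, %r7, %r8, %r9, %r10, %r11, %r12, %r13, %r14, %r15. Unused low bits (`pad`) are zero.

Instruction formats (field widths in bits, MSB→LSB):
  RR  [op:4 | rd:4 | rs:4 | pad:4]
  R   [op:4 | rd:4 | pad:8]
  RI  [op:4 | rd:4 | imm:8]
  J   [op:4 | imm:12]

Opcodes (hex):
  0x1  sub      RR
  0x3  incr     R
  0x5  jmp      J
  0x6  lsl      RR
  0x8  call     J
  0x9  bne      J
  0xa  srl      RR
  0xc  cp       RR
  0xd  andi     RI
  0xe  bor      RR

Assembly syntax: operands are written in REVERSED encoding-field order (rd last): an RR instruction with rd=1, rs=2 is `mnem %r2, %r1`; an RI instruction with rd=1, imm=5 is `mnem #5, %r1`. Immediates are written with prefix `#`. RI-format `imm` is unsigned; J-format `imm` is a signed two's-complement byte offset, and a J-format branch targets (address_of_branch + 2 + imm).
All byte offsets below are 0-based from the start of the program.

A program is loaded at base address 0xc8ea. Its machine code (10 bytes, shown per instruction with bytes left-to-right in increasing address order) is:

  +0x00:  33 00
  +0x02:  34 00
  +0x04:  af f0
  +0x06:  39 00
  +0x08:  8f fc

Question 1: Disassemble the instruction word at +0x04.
[04] af f0 → 0xaff0
  op=0xaff0>>12=0xa ⇒ srl (RR)
  [11:8] rd=15 = %r15
  [7:4] rs=15 = %r15

srl %r15, %r15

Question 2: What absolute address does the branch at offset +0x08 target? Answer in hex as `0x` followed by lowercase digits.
0xc8f0

@+08  big-endian(8f fc) = 0x8ffc
  opcode bits[15:12]=0x8: call/J
  imm@[11:0]=0xffc (s12→-4) ⇒ #-4
  target = base 0xc8ea + off 0x08 + 2 + imm -4 = 0xc8f0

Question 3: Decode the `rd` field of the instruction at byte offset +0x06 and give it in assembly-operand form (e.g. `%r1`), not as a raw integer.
off 0x06: read 39 00 as big → 0x3900
  top 4b → 0x3 → incr [R]
  rd: (w>>8)&0xf=0x9 → %r9

%r9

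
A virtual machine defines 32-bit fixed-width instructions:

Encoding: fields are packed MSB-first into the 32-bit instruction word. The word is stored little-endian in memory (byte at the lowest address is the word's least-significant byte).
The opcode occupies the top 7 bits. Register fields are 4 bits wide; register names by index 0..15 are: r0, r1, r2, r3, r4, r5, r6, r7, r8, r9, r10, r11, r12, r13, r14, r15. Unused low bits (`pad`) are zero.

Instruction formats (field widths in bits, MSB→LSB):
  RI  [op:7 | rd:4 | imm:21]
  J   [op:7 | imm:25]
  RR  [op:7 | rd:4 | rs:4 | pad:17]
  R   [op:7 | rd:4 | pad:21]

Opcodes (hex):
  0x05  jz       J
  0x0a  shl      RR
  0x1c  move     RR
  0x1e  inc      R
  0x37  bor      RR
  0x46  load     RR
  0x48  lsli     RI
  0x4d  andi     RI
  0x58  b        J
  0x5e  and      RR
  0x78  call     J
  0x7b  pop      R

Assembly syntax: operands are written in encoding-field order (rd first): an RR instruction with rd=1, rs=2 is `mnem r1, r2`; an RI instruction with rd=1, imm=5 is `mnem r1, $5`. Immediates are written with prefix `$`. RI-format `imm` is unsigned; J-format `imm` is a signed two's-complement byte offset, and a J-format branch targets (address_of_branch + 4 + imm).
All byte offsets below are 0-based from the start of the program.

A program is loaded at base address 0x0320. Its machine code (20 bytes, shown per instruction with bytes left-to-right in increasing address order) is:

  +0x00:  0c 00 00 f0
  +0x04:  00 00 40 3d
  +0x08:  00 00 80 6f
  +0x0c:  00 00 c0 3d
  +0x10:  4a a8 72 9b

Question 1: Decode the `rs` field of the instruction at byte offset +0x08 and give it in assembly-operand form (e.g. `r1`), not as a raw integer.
[08] 00 00 80 6f → 0x6f800000
  opcode bits[31:25]=0x37: bor/RR
  rd: (w>>21)&0xf=0xc → r12
  rs: (w>>17)&0xf=0x0 → r0

r0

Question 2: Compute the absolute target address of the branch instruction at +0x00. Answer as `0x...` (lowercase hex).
0x0330

+0x00: 0c 00 00 f0 ⇒ word 0xf000000c (little)
  top 7b → 0x78 → call [J]
  [24:0] imm=12 = $12
  target = base 0x0320 + off 0x00 + 4 + imm 12 = 0x0330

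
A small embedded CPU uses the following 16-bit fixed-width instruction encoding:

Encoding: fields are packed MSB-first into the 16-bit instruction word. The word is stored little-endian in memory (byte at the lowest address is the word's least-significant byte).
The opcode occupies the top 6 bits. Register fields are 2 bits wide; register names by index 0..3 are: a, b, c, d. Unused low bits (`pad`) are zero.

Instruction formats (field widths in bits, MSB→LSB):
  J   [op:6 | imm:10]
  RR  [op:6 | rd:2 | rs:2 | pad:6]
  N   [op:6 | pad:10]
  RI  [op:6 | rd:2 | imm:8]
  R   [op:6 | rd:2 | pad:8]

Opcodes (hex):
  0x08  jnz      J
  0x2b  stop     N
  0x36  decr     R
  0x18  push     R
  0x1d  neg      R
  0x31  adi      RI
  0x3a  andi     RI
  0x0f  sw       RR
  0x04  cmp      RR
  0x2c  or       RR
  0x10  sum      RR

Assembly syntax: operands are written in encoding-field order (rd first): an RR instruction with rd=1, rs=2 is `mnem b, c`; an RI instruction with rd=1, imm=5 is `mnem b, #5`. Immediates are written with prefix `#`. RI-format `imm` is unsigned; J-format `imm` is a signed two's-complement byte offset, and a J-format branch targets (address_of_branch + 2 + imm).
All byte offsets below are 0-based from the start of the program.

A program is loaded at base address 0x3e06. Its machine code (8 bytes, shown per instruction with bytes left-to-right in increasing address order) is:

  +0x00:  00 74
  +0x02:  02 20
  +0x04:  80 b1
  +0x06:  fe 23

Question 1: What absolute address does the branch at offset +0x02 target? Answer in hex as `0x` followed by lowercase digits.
[02] 02 20 → 0x2002
  top 6b → 0x8 → jnz [J]
  imm: (w>>0)&0x3ff=0x2 → #2
  target = base 0x3e06 + off 0x02 + 2 + imm 2 = 0x3e0c

0x3e0c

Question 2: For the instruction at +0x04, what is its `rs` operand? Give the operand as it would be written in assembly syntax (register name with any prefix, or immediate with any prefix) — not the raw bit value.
c

@+04  little-endian(80 b1) = 0xb180
  opcode bits[15:10]=0x2c: or/RR
  rd@[9:8]=0x1 ⇒ b
  rs@[7:6]=0x2 ⇒ c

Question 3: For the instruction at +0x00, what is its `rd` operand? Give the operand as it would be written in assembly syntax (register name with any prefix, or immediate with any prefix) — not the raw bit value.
@+00  little-endian(00 74) = 0x7400
  opcode bits[15:10]=0x1d: neg/R
  [9:8] rd=0 = a

a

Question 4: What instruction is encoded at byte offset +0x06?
jnz #-2

+0x06: fe 23 ⇒ word 0x23fe (little)
  opcode bits[15:10]=0x8: jnz/J
  imm@[9:0]=0x3fe (s10→-2) ⇒ #-2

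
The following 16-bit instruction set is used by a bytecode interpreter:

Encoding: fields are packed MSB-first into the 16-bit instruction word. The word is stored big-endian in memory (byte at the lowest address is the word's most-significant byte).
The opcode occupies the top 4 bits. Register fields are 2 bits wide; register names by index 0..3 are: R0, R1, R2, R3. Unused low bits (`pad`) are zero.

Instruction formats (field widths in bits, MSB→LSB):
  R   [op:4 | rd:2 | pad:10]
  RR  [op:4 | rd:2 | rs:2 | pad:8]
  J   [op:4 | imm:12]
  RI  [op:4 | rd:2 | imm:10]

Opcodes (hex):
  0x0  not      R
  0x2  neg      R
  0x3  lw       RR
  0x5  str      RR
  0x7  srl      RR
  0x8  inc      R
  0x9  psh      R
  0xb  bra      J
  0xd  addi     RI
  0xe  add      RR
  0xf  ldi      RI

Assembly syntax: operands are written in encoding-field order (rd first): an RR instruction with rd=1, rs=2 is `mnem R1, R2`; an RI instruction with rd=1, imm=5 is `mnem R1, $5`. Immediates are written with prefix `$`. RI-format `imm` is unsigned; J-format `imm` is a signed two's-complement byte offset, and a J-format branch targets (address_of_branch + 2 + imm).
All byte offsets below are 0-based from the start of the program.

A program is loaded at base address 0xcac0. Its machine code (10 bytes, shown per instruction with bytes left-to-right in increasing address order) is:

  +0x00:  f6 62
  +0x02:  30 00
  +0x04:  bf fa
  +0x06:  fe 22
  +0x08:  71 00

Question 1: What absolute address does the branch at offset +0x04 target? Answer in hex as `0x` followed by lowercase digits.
@+04  big-endian(bf fa) = 0xbffa
  opcode bits[15:12]=0xb: bra/J
  [11:0] imm=4090 (s12→-6) = $-6
  target = base 0xcac0 + off 0x04 + 2 + imm -6 = 0xcac0

0xcac0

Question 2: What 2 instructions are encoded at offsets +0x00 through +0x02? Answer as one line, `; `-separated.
ldi R1, $610; lw R0, R0

[00] f6 62 → 0xf662
  opcode bits[15:12]=0xf: ldi/RI
  rd: (w>>10)&0x3=0x1 → R1
  imm: (w>>0)&0x3ff=0x262 → $610
[02] 30 00 → 0x3000
  opcode bits[15:12]=0x3: lw/RR
  rd: (w>>10)&0x3=0x0 → R0
  rs: (w>>8)&0x3=0x0 → R0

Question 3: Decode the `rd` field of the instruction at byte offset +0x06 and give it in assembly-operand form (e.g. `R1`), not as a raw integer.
+0x06: fe 22 ⇒ word 0xfe22 (big)
  op=0xfe22>>12=0xf ⇒ ldi (RI)
  rd@[11:10]=0x3 ⇒ R3
  imm@[9:0]=0x222 ⇒ $546

R3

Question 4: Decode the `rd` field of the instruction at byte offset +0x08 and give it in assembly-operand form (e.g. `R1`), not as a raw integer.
off 0x08: read 71 00 as big → 0x7100
  top 4b → 0x7 → srl [RR]
  rd: (w>>10)&0x3=0x0 → R0
  rs: (w>>8)&0x3=0x1 → R1

R0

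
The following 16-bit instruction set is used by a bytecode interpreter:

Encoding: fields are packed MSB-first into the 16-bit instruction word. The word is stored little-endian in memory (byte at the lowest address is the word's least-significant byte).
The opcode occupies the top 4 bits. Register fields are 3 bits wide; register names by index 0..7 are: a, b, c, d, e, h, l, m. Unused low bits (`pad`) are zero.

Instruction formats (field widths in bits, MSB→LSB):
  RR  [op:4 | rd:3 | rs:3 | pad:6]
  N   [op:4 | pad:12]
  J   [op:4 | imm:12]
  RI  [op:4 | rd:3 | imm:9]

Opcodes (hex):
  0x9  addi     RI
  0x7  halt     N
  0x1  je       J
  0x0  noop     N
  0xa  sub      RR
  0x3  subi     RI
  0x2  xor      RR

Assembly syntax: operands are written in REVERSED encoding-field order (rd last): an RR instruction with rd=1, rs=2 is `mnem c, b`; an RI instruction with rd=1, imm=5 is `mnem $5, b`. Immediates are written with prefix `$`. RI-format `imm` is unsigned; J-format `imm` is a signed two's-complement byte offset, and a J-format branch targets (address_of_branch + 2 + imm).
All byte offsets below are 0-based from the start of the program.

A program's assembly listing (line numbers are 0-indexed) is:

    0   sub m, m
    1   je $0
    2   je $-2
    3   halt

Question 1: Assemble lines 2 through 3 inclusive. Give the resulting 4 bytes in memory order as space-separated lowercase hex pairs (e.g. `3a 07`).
fe 1f 00 70

line 2 (je): pack op=0x1:4|imm=-2:12 = 0x1ffe; little→ fe 1f
line 3 (halt): pack op=0x7:4|pad=0:12 = 0x7000; little→ 00 70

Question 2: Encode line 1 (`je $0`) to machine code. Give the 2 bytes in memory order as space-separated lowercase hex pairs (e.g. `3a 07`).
line 1 (je): pack op=0x1:4|imm=0:12 = 0x1000; little→ 00 10

00 10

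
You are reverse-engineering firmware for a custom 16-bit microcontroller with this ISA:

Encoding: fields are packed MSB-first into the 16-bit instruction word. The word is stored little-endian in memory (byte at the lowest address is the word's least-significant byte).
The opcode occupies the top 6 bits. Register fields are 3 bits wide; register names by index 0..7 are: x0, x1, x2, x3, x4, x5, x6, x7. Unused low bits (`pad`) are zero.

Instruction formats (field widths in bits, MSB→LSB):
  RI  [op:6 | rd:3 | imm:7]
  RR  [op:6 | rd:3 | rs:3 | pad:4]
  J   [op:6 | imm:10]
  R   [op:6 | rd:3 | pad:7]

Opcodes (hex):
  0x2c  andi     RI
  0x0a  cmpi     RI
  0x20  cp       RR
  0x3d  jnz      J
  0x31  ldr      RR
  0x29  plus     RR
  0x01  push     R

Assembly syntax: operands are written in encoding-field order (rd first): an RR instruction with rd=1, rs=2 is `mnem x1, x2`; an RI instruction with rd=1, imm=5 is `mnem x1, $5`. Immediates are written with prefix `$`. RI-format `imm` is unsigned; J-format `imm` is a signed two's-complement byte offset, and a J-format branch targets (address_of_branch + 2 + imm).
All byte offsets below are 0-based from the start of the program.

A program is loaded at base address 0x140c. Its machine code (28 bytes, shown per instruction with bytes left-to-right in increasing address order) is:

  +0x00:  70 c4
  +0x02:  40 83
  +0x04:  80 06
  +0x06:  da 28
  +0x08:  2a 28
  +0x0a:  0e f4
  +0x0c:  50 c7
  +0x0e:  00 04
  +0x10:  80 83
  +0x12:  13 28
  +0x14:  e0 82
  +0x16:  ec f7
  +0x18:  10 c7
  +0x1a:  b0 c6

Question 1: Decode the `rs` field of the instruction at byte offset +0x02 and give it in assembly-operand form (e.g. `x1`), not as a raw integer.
x4

off 0x02: read 40 83 as little → 0x8340
  opcode bits[15:10]=0x20: cp/RR
  [9:7] rd=6 = x6
  [6:4] rs=4 = x4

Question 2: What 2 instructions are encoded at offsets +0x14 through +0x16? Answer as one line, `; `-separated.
[14] e0 82 → 0x82e0
  top 6b → 0x20 → cp [RR]
  [9:7] rd=5 = x5
  [6:4] rs=6 = x6
[16] ec f7 → 0xf7ec
  top 6b → 0x3d → jnz [J]
  [9:0] imm=1004 (s10→-20) = $-20

cp x5, x6; jnz $-20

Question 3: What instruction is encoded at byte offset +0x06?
@+06  little-endian(da 28) = 0x28da
  top 6b → 0xa → cmpi [RI]
  rd@[9:7]=0x1 ⇒ x1
  imm@[6:0]=0x5a ⇒ $90

cmpi x1, $90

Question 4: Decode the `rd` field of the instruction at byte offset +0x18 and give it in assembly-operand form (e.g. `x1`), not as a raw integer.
off 0x18: read 10 c7 as little → 0xc710
  op=0xc710>>10=0x31 ⇒ ldr (RR)
  rd@[9:7]=0x6 ⇒ x6
  rs@[6:4]=0x1 ⇒ x1

x6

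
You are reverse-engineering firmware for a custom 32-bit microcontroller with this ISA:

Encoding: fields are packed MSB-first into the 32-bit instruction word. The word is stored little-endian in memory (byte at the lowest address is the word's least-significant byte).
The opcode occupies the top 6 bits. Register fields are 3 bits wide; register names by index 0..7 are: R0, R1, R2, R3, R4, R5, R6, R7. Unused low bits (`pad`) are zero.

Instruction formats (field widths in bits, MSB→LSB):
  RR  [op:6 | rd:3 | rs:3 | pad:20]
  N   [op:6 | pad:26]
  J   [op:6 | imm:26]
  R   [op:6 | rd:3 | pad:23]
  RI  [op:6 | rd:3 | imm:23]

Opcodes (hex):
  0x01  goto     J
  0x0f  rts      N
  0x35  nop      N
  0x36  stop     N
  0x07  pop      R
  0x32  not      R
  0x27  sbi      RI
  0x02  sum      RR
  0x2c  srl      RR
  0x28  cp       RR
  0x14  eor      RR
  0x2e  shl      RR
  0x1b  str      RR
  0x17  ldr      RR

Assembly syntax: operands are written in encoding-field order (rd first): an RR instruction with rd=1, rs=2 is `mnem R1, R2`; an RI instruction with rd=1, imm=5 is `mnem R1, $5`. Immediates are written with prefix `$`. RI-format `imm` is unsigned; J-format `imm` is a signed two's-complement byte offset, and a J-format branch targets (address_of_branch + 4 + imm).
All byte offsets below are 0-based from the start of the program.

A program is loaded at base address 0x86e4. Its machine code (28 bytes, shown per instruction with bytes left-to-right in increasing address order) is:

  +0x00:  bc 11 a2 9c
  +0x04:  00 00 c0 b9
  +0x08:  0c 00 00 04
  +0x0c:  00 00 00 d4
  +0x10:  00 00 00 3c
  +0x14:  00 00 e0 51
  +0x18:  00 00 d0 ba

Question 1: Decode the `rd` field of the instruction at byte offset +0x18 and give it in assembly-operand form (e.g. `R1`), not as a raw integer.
R5

+0x18: 00 00 d0 ba ⇒ word 0xbad00000 (little)
  top 6b → 0x2e → shl [RR]
  rd: (w>>23)&0x7=0x5 → R5
  rs: (w>>20)&0x7=0x5 → R5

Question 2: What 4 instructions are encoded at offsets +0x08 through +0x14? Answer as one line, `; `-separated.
off 0x08: read 0c 00 00 04 as little → 0x0400000c
  opcode bits[31:26]=0x1: goto/J
  [25:0] imm=12 = $12
off 0x0c: read 00 00 00 d4 as little → 0xd4000000
  opcode bits[31:26]=0x35: nop/N
off 0x10: read 00 00 00 3c as little → 0x3c000000
  opcode bits[31:26]=0xf: rts/N
off 0x14: read 00 00 e0 51 as little → 0x51e00000
  opcode bits[31:26]=0x14: eor/RR
  [25:23] rd=3 = R3
  [22:20] rs=6 = R6

goto $12; nop; rts; eor R3, R6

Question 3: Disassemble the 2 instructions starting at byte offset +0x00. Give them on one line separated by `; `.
off 0x00: read bc 11 a2 9c as little → 0x9ca211bc
  op=0x9ca211bc>>26=0x27 ⇒ sbi (RI)
  rd: (w>>23)&0x7=0x1 → R1
  imm: (w>>0)&0x7fffff=0x2211bc → $2232764
off 0x04: read 00 00 c0 b9 as little → 0xb9c00000
  op=0xb9c00000>>26=0x2e ⇒ shl (RR)
  rd: (w>>23)&0x7=0x3 → R3
  rs: (w>>20)&0x7=0x4 → R4

sbi R1, $2232764; shl R3, R4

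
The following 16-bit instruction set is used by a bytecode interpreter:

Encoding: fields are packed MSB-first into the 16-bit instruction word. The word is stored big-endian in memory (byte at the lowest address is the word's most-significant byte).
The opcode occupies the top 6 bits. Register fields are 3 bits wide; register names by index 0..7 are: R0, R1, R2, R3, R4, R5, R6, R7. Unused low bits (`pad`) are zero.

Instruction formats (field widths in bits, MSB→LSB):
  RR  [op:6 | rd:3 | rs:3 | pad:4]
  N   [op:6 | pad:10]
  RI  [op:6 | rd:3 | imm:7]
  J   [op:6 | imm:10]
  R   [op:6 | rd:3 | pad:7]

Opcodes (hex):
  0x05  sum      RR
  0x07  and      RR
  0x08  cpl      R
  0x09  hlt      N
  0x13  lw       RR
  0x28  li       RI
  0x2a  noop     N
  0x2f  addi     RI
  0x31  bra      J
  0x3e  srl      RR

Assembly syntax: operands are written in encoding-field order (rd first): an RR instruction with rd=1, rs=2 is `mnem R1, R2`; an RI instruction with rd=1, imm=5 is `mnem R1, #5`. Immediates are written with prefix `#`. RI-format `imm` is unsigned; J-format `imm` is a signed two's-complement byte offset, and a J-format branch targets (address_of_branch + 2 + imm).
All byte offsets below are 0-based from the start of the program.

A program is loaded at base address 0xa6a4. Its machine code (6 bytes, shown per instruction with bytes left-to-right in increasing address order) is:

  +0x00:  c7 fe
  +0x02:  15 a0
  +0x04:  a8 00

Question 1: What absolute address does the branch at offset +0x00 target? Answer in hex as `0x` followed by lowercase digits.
off 0x00: read c7 fe as big → 0xc7fe
  opcode bits[15:10]=0x31: bra/J
  imm@[9:0]=0x3fe (s10→-2) ⇒ #-2
  target = base 0xa6a4 + off 0x00 + 2 + imm -2 = 0xa6a4

0xa6a4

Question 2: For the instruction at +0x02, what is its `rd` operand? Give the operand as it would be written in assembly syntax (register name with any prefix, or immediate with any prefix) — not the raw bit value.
R3

+0x02: 15 a0 ⇒ word 0x15a0 (big)
  top 6b → 0x5 → sum [RR]
  rd: (w>>7)&0x7=0x3 → R3
  rs: (w>>4)&0x7=0x2 → R2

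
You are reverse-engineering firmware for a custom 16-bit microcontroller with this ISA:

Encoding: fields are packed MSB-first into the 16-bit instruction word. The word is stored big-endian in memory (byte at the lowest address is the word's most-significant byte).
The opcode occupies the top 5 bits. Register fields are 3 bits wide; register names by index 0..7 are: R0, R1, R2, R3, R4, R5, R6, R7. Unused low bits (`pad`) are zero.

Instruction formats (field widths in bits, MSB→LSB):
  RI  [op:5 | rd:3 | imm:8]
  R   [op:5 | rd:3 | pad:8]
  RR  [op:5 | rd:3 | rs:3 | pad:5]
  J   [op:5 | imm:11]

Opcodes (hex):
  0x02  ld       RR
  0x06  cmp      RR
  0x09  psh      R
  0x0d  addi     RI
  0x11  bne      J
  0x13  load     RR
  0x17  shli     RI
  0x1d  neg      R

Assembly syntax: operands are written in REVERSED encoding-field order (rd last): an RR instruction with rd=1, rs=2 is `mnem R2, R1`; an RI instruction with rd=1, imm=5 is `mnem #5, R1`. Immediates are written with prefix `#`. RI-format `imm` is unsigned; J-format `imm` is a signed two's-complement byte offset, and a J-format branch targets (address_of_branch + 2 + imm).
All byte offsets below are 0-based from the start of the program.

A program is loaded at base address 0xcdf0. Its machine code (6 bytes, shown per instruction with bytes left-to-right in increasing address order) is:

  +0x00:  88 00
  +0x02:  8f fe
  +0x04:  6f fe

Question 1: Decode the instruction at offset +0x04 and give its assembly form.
[04] 6f fe → 0x6ffe
  opcode bits[15:11]=0xd: addi/RI
  [10:8] rd=7 = R7
  [7:0] imm=254 = #254

addi #254, R7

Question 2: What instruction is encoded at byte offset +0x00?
bne #0

off 0x00: read 88 00 as big → 0x8800
  opcode bits[15:11]=0x11: bne/J
  imm: (w>>0)&0x7ff=0x0 → #0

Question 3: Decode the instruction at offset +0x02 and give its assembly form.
[02] 8f fe → 0x8ffe
  op=0x8ffe>>11=0x11 ⇒ bne (J)
  imm@[10:0]=0x7fe (s11→-2) ⇒ #-2

bne #-2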